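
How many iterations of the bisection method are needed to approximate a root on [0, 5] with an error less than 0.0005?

We need (b-a)/2^n ≤ 0.0005
(5 - 0)/2^n ≤ 0.0005
5/2^n ≤ 0.0005
2^n ≥ 10000
n ≥ log₂(10000) = 13.29
n ≥ 14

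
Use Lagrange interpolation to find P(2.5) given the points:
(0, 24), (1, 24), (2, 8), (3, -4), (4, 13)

Lagrange interpolation formula:
P(x) = Σ yᵢ × Lᵢ(x)
where Lᵢ(x) = Π_{j≠i} (x - xⱼ)/(xᵢ - xⱼ)

L_0(2.5) = (2.5 - 1)/(0 - 1) × (2.5 - 2)/(0 - 2) × (2.5 - 3)/(0 - 3) × (2.5 - 4)/(0 - 4) = 0.023438
L_1(2.5) = (2.5 - 0)/(1 - 0) × (2.5 - 2)/(1 - 2) × (2.5 - 3)/(1 - 3) × (2.5 - 4)/(1 - 4) = -0.156250
L_2(2.5) = (2.5 - 0)/(2 - 0) × (2.5 - 1)/(2 - 1) × (2.5 - 3)/(2 - 3) × (2.5 - 4)/(2 - 4) = 0.703125
L_3(2.5) = (2.5 - 0)/(3 - 0) × (2.5 - 1)/(3 - 1) × (2.5 - 2)/(3 - 2) × (2.5 - 4)/(3 - 4) = 0.468750
L_4(2.5) = (2.5 - 0)/(4 - 0) × (2.5 - 1)/(4 - 1) × (2.5 - 2)/(4 - 2) × (2.5 - 3)/(4 - 3) = -0.039062

P(2.5) = 24×L_0(2.5) + 24×L_1(2.5) + 8×L_2(2.5) + (-4)×L_3(2.5) + 13×L_4(2.5)
P(2.5) = 0.054688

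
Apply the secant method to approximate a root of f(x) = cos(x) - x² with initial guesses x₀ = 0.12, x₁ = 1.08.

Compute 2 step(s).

f(x) = cos(x) - x²
x₀ = 0.12, x₁ = 1.08

Secant formula: x_{n+1} = x_n - f(x_n)(x_n - x_{n-1})/(f(x_n) - f(x_{n-1}))

Iteration 1:
  f(0.120000) = 0.978409
  f(1.080000) = -0.695072
  x_2 = 1.080000 - (-0.695072)×(1.080000 - 0.120000)/(-0.695072 - 0.978409)
       = 0.681269
Iteration 2:
  f(1.080000) = -0.695072
  f(0.681269) = 0.312647
  x_3 = 0.681269 - 0.312647×(0.681269 - 1.080000)/(0.312647 - (-0.695072))
       = 0.804976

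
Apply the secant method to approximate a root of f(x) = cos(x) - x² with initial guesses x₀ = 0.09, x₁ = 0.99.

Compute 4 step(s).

f(x) = cos(x) - x²
x₀ = 0.09, x₁ = 0.99

Secant formula: x_{n+1} = x_n - f(x_n)(x_n - x_{n-1})/(f(x_n) - f(x_{n-1}))

Iteration 1:
  f(0.090000) = 0.987853
  f(0.990000) = -0.431410
  x_2 = 0.990000 - (-0.431410)×(0.990000 - 0.090000)/(-0.431410 - 0.987853)
       = 0.716429
Iteration 2:
  f(0.990000) = -0.431410
  f(0.716429) = 0.240885
  x_3 = 0.716429 - 0.240885×(0.716429 - 0.990000)/(0.240885 - (-0.431410))
       = 0.814450
Iteration 3:
  f(0.716429) = 0.240885
  f(0.814450) = 0.022939
  x_4 = 0.814450 - 0.022939×(0.814450 - 0.716429)/(0.022939 - 0.240885)
       = 0.824767
Iteration 4:
  f(0.814450) = 0.022939
  f(0.824767) = -0.001513
  x_5 = 0.824767 - (-0.001513)×(0.824767 - 0.814450)/(-0.001513 - 0.022939)
       = 0.824129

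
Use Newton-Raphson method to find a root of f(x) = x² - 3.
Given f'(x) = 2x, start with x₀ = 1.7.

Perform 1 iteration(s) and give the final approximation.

f(x) = x² - 3
f'(x) = 2x
x₀ = 1.7

Newton-Raphson formula: x_{n+1} = x_n - f(x_n)/f'(x_n)

Iteration 1:
  f(1.700000) = -0.110000
  f'(1.700000) = 3.400000
  x_1 = 1.700000 - (-0.110000)/3.400000 = 1.732353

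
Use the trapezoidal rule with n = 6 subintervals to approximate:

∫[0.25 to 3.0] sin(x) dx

f(x) = sin(x)
a = 0.25, b = 3.0, n = 6
h = (b - a)/n = 0.458333

Trapezoidal rule: (h/2)[f(x₀) + 2f(x₁) + 2f(x₂) + ... + f(xₙ)]

x_0 = 0.2500, f(x_0) = 0.247404, coefficient = 1
x_1 = 0.7083, f(x_1) = 0.650569, coefficient = 2
x_2 = 1.1667, f(x_2) = 0.919445, coefficient = 2
x_3 = 1.6250, f(x_3) = 0.998531, coefficient = 2
x_4 = 2.0833, f(x_4) = 0.871503, coefficient = 2
x_5 = 2.5417, f(x_5) = 0.564581, coefficient = 2
x_6 = 3.0000, f(x_6) = 0.141120, coefficient = 1

I ≈ (0.458333/2) × 8.397784 = 1.924492
Exact value: 1.958905
Error: 0.034413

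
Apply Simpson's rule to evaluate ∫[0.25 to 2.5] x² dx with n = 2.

f(x) = x²
a = 0.25, b = 2.5, n = 2
h = (b - a)/n = 1.125000

Simpson's rule: (h/3)[f(x₀) + 4f(x₁) + 2f(x₂) + ... + f(xₙ)]

x_0 = 0.2500, f(x_0) = 0.062500, coefficient = 1
x_1 = 1.3750, f(x_1) = 1.890625, coefficient = 4
x_2 = 2.5000, f(x_2) = 6.250000, coefficient = 1

I ≈ (1.125000/3) × 13.875000 = 5.203125
Exact value: 5.203125
Error: 0.000000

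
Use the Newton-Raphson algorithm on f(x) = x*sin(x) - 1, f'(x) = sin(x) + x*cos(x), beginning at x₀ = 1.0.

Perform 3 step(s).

f(x) = x*sin(x) - 1
f'(x) = sin(x) + x*cos(x)
x₀ = 1.0

Newton-Raphson formula: x_{n+1} = x_n - f(x_n)/f'(x_n)

Iteration 1:
  f(1.000000) = -0.158529
  f'(1.000000) = 1.381773
  x_1 = 1.000000 - (-0.158529)/1.381773 = 1.114729
Iteration 2:
  f(1.114729) = 0.000794
  f'(1.114729) = 1.388741
  x_2 = 1.114729 - 0.000794/1.388741 = 1.114157
Iteration 3:
  f(1.114157) = 0.000000
  f'(1.114157) = 1.388809
  x_3 = 1.114157 - 0.000000/1.388809 = 1.114157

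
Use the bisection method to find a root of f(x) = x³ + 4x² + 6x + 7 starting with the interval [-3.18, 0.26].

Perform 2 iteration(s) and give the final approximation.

f(x) = x³ + 4x² + 6x + 7
Initial interval: [-3.18, 0.26]

Iteration 1:
  c_1 = (-3.180000 + 0.260000)/2 = -1.460000
  f(c_1) = f(-1.460000) = 3.654264
  f(a) × f(c) < 0, new interval: [-3.180000, -1.460000]
Iteration 2:
  c_2 = (-3.180000 + (-1.460000))/2 = -2.320000
  f(c_2) = f(-2.320000) = 2.122432
  f(a) × f(c) < 0, new interval: [-3.180000, -2.320000]

After 2 iteration(s), the approximation is c_2 = -2.320000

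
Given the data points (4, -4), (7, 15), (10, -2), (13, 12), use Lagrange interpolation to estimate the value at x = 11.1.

Lagrange interpolation formula:
P(x) = Σ yᵢ × Lᵢ(x)
where Lᵢ(x) = Π_{j≠i} (x - xⱼ)/(xᵢ - xⱼ)

L_0(11.1) = (11.1 - 7)/(4 - 7) × (11.1 - 10)/(4 - 10) × (11.1 - 13)/(4 - 13) = 0.052895
L_1(11.1) = (11.1 - 4)/(7 - 4) × (11.1 - 10)/(7 - 10) × (11.1 - 13)/(7 - 13) = -0.274796
L_2(11.1) = (11.1 - 4)/(10 - 4) × (11.1 - 7)/(10 - 7) × (11.1 - 13)/(10 - 13) = 1.024241
L_3(11.1) = (11.1 - 4)/(13 - 4) × (11.1 - 7)/(13 - 7) × (11.1 - 10)/(13 - 10) = 0.197660

P(11.1) = (-4)×L_0(11.1) + 15×L_1(11.1) + (-2)×L_2(11.1) + 12×L_3(11.1)
P(11.1) = -4.010080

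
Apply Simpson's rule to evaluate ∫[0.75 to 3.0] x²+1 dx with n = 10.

f(x) = x²+1
a = 0.75, b = 3.0, n = 10
h = (b - a)/n = 0.225000

Simpson's rule: (h/3)[f(x₀) + 4f(x₁) + 2f(x₂) + ... + f(xₙ)]

x_0 = 0.7500, f(x_0) = 1.562500, coefficient = 1
x_1 = 0.9750, f(x_1) = 1.950625, coefficient = 4
x_2 = 1.2000, f(x_2) = 2.440000, coefficient = 2
x_3 = 1.4250, f(x_3) = 3.030625, coefficient = 4
x_4 = 1.6500, f(x_4) = 3.722500, coefficient = 2
x_5 = 1.8750, f(x_5) = 4.515625, coefficient = 4
x_6 = 2.1000, f(x_6) = 5.410000, coefficient = 2
x_7 = 2.3250, f(x_7) = 6.405625, coefficient = 4
x_8 = 2.5500, f(x_8) = 7.502500, coefficient = 2
x_9 = 2.7750, f(x_9) = 8.700625, coefficient = 4
x_10 = 3.0000, f(x_10) = 10.000000, coefficient = 1

I ≈ (0.225000/3) × 148.125000 = 11.109375
Exact value: 11.109375
Error: 0.000000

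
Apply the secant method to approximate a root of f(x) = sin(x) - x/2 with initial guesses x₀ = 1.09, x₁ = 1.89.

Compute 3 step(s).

f(x) = sin(x) - x/2
x₀ = 1.09, x₁ = 1.89

Secant formula: x_{n+1} = x_n - f(x_n)(x_n - x_{n-1})/(f(x_n) - f(x_{n-1}))

Iteration 1:
  f(1.090000) = 0.341627
  f(1.890000) = 0.004486
  x_2 = 1.890000 - 0.004486×(1.890000 - 1.090000)/(0.004486 - 0.341627)
       = 1.900644
Iteration 2:
  f(1.890000) = 0.004486
  f(1.900644) = -0.004230
  x_3 = 1.900644 - (-0.004230)×(1.900644 - 1.890000)/(-0.004230 - 0.004486)
       = 1.895478
Iteration 3:
  f(1.900644) = -0.004230
  f(1.895478) = 0.000013
  x_4 = 1.895478 - 0.000013×(1.895478 - 1.900644)/(0.000013 - (-0.004230))
       = 1.895494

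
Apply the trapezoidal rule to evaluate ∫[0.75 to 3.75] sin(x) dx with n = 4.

f(x) = sin(x)
a = 0.75, b = 3.75, n = 4
h = (b - a)/n = 0.750000

Trapezoidal rule: (h/2)[f(x₀) + 2f(x₁) + 2f(x₂) + ... + f(xₙ)]

x_0 = 0.7500, f(x_0) = 0.681639, coefficient = 1
x_1 = 1.5000, f(x_1) = 0.997495, coefficient = 2
x_2 = 2.2500, f(x_2) = 0.778073, coefficient = 2
x_3 = 3.0000, f(x_3) = 0.141120, coefficient = 2
x_4 = 3.7500, f(x_4) = -0.571561, coefficient = 1

I ≈ (0.750000/2) × 3.943454 = 1.478795
Exact value: 1.552248
Error: 0.073453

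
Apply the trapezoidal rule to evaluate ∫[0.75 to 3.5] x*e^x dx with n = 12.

f(x) = x*e^x
a = 0.75, b = 3.5, n = 12
h = (b - a)/n = 0.229167

Trapezoidal rule: (h/2)[f(x₀) + 2f(x₁) + 2f(x₂) + ... + f(xₙ)]

x_0 = 0.7500, f(x_0) = 1.587750, coefficient = 1
x_1 = 0.9792, f(x_1) = 2.606774, coefficient = 2
x_2 = 1.2083, f(x_2) = 4.045379, coefficient = 2
x_3 = 1.4375, f(x_3) = 6.052101, coefficient = 2
x_4 = 1.6667, f(x_4) = 8.824150, coefficient = 2
x_5 = 1.8958, f(x_5) = 12.622638, coefficient = 2
x_6 = 2.1250, f(x_6) = 17.792407, coefficient = 2
x_7 = 2.3542, f(x_7) = 24.787847, coefficient = 2
x_8 = 2.5833, f(x_8) = 34.206439, coefficient = 2
x_9 = 2.8125, f(x_9) = 46.832330, coefficient = 2
x_10 = 3.0417, f(x_10) = 63.692848, coefficient = 2
x_11 = 3.2708, f(x_11) = 86.131752, coefficient = 2
x_12 = 3.5000, f(x_12) = 115.904082, coefficient = 1

I ≈ (0.229167/2) × 732.681159 = 83.953049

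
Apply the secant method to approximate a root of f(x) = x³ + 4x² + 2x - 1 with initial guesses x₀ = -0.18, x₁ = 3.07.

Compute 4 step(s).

f(x) = x³ + 4x² + 2x - 1
x₀ = -0.18, x₁ = 3.07

Secant formula: x_{n+1} = x_n - f(x_n)(x_n - x_{n-1})/(f(x_n) - f(x_{n-1}))

Iteration 1:
  f(-0.180000) = -1.236232
  f(3.070000) = 71.774043
  x_2 = 3.070000 - 71.774043×(3.070000 - (-0.180000))/(71.774043 - (-1.236232))
       = -0.124970
Iteration 2:
  f(3.070000) = 71.774043
  f(-0.124970) = -1.189422
  x_3 = -0.124970 - (-1.189422)×(-0.124970 - 3.070000)/(-1.189422 - 71.774043)
       = -0.072887
Iteration 3:
  f(-0.124970) = -1.189422
  f(-0.072887) = -1.124911
  x_4 = -0.072887 - (-1.124911)×(-0.072887 - (-0.124970))/(-1.124911 - (-1.189422))
       = 0.835317
Iteration 4:
  f(-0.072887) = -1.124911
  f(0.835317) = 4.044494
  x_5 = 0.835317 - 4.044494×(0.835317 - (-0.072887))/(4.044494 - (-1.124911))
       = 0.124747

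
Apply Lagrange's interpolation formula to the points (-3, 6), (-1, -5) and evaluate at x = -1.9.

Lagrange interpolation formula:
P(x) = Σ yᵢ × Lᵢ(x)
where Lᵢ(x) = Π_{j≠i} (x - xⱼ)/(xᵢ - xⱼ)

L_0(-1.9) = (-1.9 - (-1))/(-3 - (-1)) = 0.450000
L_1(-1.9) = (-1.9 - (-3))/(-1 - (-3)) = 0.550000

P(-1.9) = 6×L_0(-1.9) + (-5)×L_1(-1.9)
P(-1.9) = -0.050000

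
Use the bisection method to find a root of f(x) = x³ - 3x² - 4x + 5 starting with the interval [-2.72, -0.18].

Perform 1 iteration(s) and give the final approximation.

f(x) = x³ - 3x² - 4x + 5
Initial interval: [-2.72, -0.18]

Iteration 1:
  c_1 = (-2.720000 + (-0.180000))/2 = -1.450000
  f(c_1) = f(-1.450000) = 1.443875
  f(a) × f(c) < 0, new interval: [-2.720000, -1.450000]

After 1 iteration(s), the approximation is c_1 = -1.450000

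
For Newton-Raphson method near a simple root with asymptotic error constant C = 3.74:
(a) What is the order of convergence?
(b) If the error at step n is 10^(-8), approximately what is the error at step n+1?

(a) Newton-Raphson has quadratic (order 2) convergence near simple roots.
    This means |e_{n+1}| ≈ C|e_n|².

(b) With |e_n| = 10^(-8) and C = 3.74:
    |e_{n+1}| ≈ 3.74 × (10^(-8))² = 3.74 × 10^(-16)

(a) 2 (quadratic); (b) |e_{n+1}| ≈ 3.740e-16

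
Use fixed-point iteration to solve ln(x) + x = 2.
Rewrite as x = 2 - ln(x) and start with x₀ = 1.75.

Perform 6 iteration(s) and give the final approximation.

Equation: ln(x) + x = 2
Fixed-point form: x = 2 - ln(x)
x₀ = 1.75

x_1 = g(1.750000) = 1.440384
x_2 = g(1.440384) = 1.635090
x_3 = g(1.635090) = 1.508302
x_4 = g(1.508302) = 1.589015
x_5 = g(1.589015) = 1.536885
x_6 = g(1.536885) = 1.570242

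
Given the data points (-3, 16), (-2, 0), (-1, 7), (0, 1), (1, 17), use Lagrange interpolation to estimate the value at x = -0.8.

Lagrange interpolation formula:
P(x) = Σ yᵢ × Lᵢ(x)
where Lᵢ(x) = Π_{j≠i} (x - xⱼ)/(xᵢ - xⱼ)

L_0(-0.8) = (-0.8 - (-2))/(-3 - (-2)) × (-0.8 - (-1))/(-3 - (-1)) × (-0.8 - 0)/(-3 - 0) × (-0.8 - 1)/(-3 - 1) = 0.014400
L_1(-0.8) = (-0.8 - (-3))/(-2 - (-3)) × (-0.8 - (-1))/(-2 - (-1)) × (-0.8 - 0)/(-2 - 0) × (-0.8 - 1)/(-2 - 1) = -0.105600
L_2(-0.8) = (-0.8 - (-3))/(-1 - (-3)) × (-0.8 - (-2))/(-1 - (-2)) × (-0.8 - 0)/(-1 - 0) × (-0.8 - 1)/(-1 - 1) = 0.950400
L_3(-0.8) = (-0.8 - (-3))/(0 - (-3)) × (-0.8 - (-2))/(0 - (-2)) × (-0.8 - (-1))/(0 - (-1)) × (-0.8 - 1)/(0 - 1) = 0.158400
L_4(-0.8) = (-0.8 - (-3))/(1 - (-3)) × (-0.8 - (-2))/(1 - (-2)) × (-0.8 - (-1))/(1 - (-1)) × (-0.8 - 0)/(1 - 0) = -0.017600

P(-0.8) = 16×L_0(-0.8) + 0×L_1(-0.8) + 7×L_2(-0.8) + 1×L_3(-0.8) + 17×L_4(-0.8)
P(-0.8) = 6.742400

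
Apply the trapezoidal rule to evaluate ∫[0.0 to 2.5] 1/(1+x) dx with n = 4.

f(x) = 1/(1+x)
a = 0.0, b = 2.5, n = 4
h = (b - a)/n = 0.625000

Trapezoidal rule: (h/2)[f(x₀) + 2f(x₁) + 2f(x₂) + ... + f(xₙ)]

x_0 = 0.0000, f(x_0) = 1.000000, coefficient = 1
x_1 = 0.6250, f(x_1) = 0.615385, coefficient = 2
x_2 = 1.2500, f(x_2) = 0.444444, coefficient = 2
x_3 = 1.8750, f(x_3) = 0.347826, coefficient = 2
x_4 = 2.5000, f(x_4) = 0.285714, coefficient = 1

I ≈ (0.625000/2) × 4.101025 = 1.281570
Exact value: 1.252763
Error: 0.028807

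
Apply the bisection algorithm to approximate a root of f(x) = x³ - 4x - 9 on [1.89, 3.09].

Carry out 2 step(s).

f(x) = x³ - 4x - 9
Initial interval: [1.89, 3.09]

Iteration 1:
  c_1 = (1.890000 + 3.090000)/2 = 2.490000
  f(c_1) = f(2.490000) = -3.521751
  f(a) × f(c) ≥ 0, new interval: [2.490000, 3.090000]
Iteration 2:
  c_2 = (2.490000 + 3.090000)/2 = 2.790000
  f(c_2) = f(2.790000) = 1.557639
  f(a) × f(c) < 0, new interval: [2.490000, 2.790000]

After 2 iteration(s), the approximation is c_2 = 2.790000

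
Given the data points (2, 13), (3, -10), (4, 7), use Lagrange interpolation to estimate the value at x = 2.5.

Lagrange interpolation formula:
P(x) = Σ yᵢ × Lᵢ(x)
where Lᵢ(x) = Π_{j≠i} (x - xⱼ)/(xᵢ - xⱼ)

L_0(2.5) = (2.5 - 3)/(2 - 3) × (2.5 - 4)/(2 - 4) = 0.375000
L_1(2.5) = (2.5 - 2)/(3 - 2) × (2.5 - 4)/(3 - 4) = 0.750000
L_2(2.5) = (2.5 - 2)/(4 - 2) × (2.5 - 3)/(4 - 3) = -0.125000

P(2.5) = 13×L_0(2.5) + (-10)×L_1(2.5) + 7×L_2(2.5)
P(2.5) = -3.500000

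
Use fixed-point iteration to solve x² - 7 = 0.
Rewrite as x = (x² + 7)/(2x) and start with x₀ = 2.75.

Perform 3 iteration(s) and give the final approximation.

Equation: x² - 7 = 0
Fixed-point form: x = (x² + 7)/(2x)
x₀ = 2.75

x_1 = g(2.750000) = 2.647727
x_2 = g(2.647727) = 2.645752
x_3 = g(2.645752) = 2.645751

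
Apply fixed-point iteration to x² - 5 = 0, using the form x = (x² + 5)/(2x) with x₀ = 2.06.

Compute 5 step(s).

Equation: x² - 5 = 0
Fixed-point form: x = (x² + 5)/(2x)
x₀ = 2.06

x_1 = g(2.060000) = 2.243592
x_2 = g(2.243592) = 2.236081
x_3 = g(2.236081) = 2.236068
x_4 = g(2.236068) = 2.236068
x_5 = g(2.236068) = 2.236068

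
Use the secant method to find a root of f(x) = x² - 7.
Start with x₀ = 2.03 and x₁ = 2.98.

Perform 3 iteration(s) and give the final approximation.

f(x) = x² - 7
x₀ = 2.03, x₁ = 2.98

Secant formula: x_{n+1} = x_n - f(x_n)(x_n - x_{n-1})/(f(x_n) - f(x_{n-1}))

Iteration 1:
  f(2.030000) = -2.879100
  f(2.980000) = 1.880400
  x_2 = 2.980000 - 1.880400×(2.980000 - 2.030000)/(1.880400 - (-2.879100))
       = 2.604671
Iteration 2:
  f(2.980000) = 1.880400
  f(2.604671) = -0.215691
  x_3 = 2.604671 - (-0.215691)×(2.604671 - 2.980000)/(-0.215691 - 1.880400)
       = 2.643293
Iteration 3:
  f(2.604671) = -0.215691
  f(2.643293) = -0.013004
  x_4 = 2.643293 - (-0.013004)×(2.643293 - 2.604671)/(-0.013004 - (-0.215691))
       = 2.645771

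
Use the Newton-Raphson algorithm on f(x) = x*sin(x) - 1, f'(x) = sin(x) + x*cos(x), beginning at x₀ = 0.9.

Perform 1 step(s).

f(x) = x*sin(x) - 1
f'(x) = sin(x) + x*cos(x)
x₀ = 0.9

Newton-Raphson formula: x_{n+1} = x_n - f(x_n)/f'(x_n)

Iteration 1:
  f(0.900000) = -0.295006
  f'(0.900000) = 1.342776
  x_1 = 0.900000 - (-0.295006)/1.342776 = 1.119698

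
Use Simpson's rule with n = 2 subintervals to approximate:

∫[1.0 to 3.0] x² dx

f(x) = x²
a = 1.0, b = 3.0, n = 2
h = (b - a)/n = 1.000000

Simpson's rule: (h/3)[f(x₀) + 4f(x₁) + 2f(x₂) + ... + f(xₙ)]

x_0 = 1.0000, f(x_0) = 1.000000, coefficient = 1
x_1 = 2.0000, f(x_1) = 4.000000, coefficient = 4
x_2 = 3.0000, f(x_2) = 9.000000, coefficient = 1

I ≈ (1.000000/3) × 26.000000 = 8.666667
Exact value: 8.666667
Error: 0.000000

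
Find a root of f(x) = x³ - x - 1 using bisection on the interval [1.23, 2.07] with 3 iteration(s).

f(x) = x³ - x - 1
Initial interval: [1.23, 2.07]

Iteration 1:
  c_1 = (1.230000 + 2.070000)/2 = 1.650000
  f(c_1) = f(1.650000) = 1.842125
  f(a) × f(c) < 0, new interval: [1.230000, 1.650000]
Iteration 2:
  c_2 = (1.230000 + 1.650000)/2 = 1.440000
  f(c_2) = f(1.440000) = 0.545984
  f(a) × f(c) < 0, new interval: [1.230000, 1.440000]
Iteration 3:
  c_3 = (1.230000 + 1.440000)/2 = 1.335000
  f(c_3) = f(1.335000) = 0.044270
  f(a) × f(c) < 0, new interval: [1.230000, 1.335000]

After 3 iteration(s), the approximation is c_3 = 1.335000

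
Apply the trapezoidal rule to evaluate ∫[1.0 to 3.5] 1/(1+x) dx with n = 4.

f(x) = 1/(1+x)
a = 1.0, b = 3.5, n = 4
h = (b - a)/n = 0.625000

Trapezoidal rule: (h/2)[f(x₀) + 2f(x₁) + 2f(x₂) + ... + f(xₙ)]

x_0 = 1.0000, f(x_0) = 0.500000, coefficient = 1
x_1 = 1.6250, f(x_1) = 0.380952, coefficient = 2
x_2 = 2.2500, f(x_2) = 0.307692, coefficient = 2
x_3 = 2.8750, f(x_3) = 0.258065, coefficient = 2
x_4 = 3.5000, f(x_4) = 0.222222, coefficient = 1

I ≈ (0.625000/2) × 2.615641 = 0.817388
Exact value: 0.810930
Error: 0.006457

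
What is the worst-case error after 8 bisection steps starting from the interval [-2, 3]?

Bisection error bound: |error| ≤ (b-a)/2^n
|error| ≤ (3 - (-2))/2^8 = 5/2^8
|error| ≤ 0.0195312500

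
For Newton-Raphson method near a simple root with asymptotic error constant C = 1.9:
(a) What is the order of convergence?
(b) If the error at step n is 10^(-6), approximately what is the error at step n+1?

(a) Newton-Raphson has quadratic (order 2) convergence near simple roots.
    This means |e_{n+1}| ≈ C|e_n|².

(b) With |e_n| = 10^(-6) and C = 1.9:
    |e_{n+1}| ≈ 1.9 × (10^(-6))² = 1.9 × 10^(-12)

(a) 2 (quadratic); (b) |e_{n+1}| ≈ 1.900e-12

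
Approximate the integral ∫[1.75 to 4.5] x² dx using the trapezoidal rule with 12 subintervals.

f(x) = x²
a = 1.75, b = 4.5, n = 12
h = (b - a)/n = 0.229167

Trapezoidal rule: (h/2)[f(x₀) + 2f(x₁) + 2f(x₂) + ... + f(xₙ)]

x_0 = 1.7500, f(x_0) = 3.062500, coefficient = 1
x_1 = 1.9792, f(x_1) = 3.917101, coefficient = 2
x_2 = 2.2083, f(x_2) = 4.876736, coefficient = 2
x_3 = 2.4375, f(x_3) = 5.941406, coefficient = 2
x_4 = 2.6667, f(x_4) = 7.111111, coefficient = 2
x_5 = 2.8958, f(x_5) = 8.385851, coefficient = 2
x_6 = 3.1250, f(x_6) = 9.765625, coefficient = 2
x_7 = 3.3542, f(x_7) = 11.250434, coefficient = 2
x_8 = 3.5833, f(x_8) = 12.840278, coefficient = 2
x_9 = 3.8125, f(x_9) = 14.535156, coefficient = 2
x_10 = 4.0417, f(x_10) = 16.335069, coefficient = 2
x_11 = 4.2708, f(x_11) = 18.240017, coefficient = 2
x_12 = 4.5000, f(x_12) = 20.250000, coefficient = 1

I ≈ (0.229167/2) × 249.710069 = 28.612612
Exact value: 28.588542
Error: 0.024070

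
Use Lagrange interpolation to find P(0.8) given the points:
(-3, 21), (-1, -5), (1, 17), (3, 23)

Lagrange interpolation formula:
P(x) = Σ yᵢ × Lᵢ(x)
where Lᵢ(x) = Π_{j≠i} (x - xⱼ)/(xᵢ - xⱼ)

L_0(0.8) = (0.8 - (-1))/(-3 - (-1)) × (0.8 - 1)/(-3 - 1) × (0.8 - 3)/(-3 - 3) = -0.016500
L_1(0.8) = (0.8 - (-3))/(-1 - (-3)) × (0.8 - 1)/(-1 - 1) × (0.8 - 3)/(-1 - 3) = 0.104500
L_2(0.8) = (0.8 - (-3))/(1 - (-3)) × (0.8 - (-1))/(1 - (-1)) × (0.8 - 3)/(1 - 3) = 0.940500
L_3(0.8) = (0.8 - (-3))/(3 - (-3)) × (0.8 - (-1))/(3 - (-1)) × (0.8 - 1)/(3 - 1) = -0.028500

P(0.8) = 21×L_0(0.8) + (-5)×L_1(0.8) + 17×L_2(0.8) + 23×L_3(0.8)
P(0.8) = 14.464000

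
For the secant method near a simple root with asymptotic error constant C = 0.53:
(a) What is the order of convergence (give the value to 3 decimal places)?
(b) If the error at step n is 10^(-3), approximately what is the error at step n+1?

(a) Secant method has superlinear convergence with order φ = (1+√5)/2 ≈ 1.618.
    This means |e_{n+1}| ≈ C|e_n|^1.618.

(b) With |e_n| = 10^(-3) and C = 0.53:
    |e_{n+1}| ≈ 0.53 × (10^(-3))^1.618 = 0.53 × 10^(-4.85)

(a) ≈ 1.618 (golden ratio); (b) |e_{n+1}| ≈ 7.416e-06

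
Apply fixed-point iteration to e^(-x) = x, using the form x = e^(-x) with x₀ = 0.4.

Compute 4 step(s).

Equation: e^(-x) = x
Fixed-point form: x = e^(-x)
x₀ = 0.4

x_1 = g(0.400000) = 0.670320
x_2 = g(0.670320) = 0.511545
x_3 = g(0.511545) = 0.599569
x_4 = g(0.599569) = 0.549048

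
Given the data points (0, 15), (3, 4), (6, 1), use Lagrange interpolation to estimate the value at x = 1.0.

Lagrange interpolation formula:
P(x) = Σ yᵢ × Lᵢ(x)
where Lᵢ(x) = Π_{j≠i} (x - xⱼ)/(xᵢ - xⱼ)

L_0(1.0) = (1.0 - 3)/(0 - 3) × (1.0 - 6)/(0 - 6) = 0.555556
L_1(1.0) = (1.0 - 0)/(3 - 0) × (1.0 - 6)/(3 - 6) = 0.555556
L_2(1.0) = (1.0 - 0)/(6 - 0) × (1.0 - 3)/(6 - 3) = -0.111111

P(1.0) = 15×L_0(1.0) + 4×L_1(1.0) + 1×L_2(1.0)
P(1.0) = 10.444444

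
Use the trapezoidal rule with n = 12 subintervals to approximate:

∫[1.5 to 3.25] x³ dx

f(x) = x³
a = 1.5, b = 3.25, n = 12
h = (b - a)/n = 0.145833

Trapezoidal rule: (h/2)[f(x₀) + 2f(x₁) + 2f(x₂) + ... + f(xₙ)]

x_0 = 1.5000, f(x_0) = 3.375000, coefficient = 1
x_1 = 1.6458, f(x_1) = 4.458180, coefficient = 2
x_2 = 1.7917, f(x_2) = 5.751374, coefficient = 2
x_3 = 1.9375, f(x_3) = 7.273193, coefficient = 2
x_4 = 2.0833, f(x_4) = 9.042245, coefficient = 2
x_5 = 2.2292, f(x_5) = 11.077139, coefficient = 2
x_6 = 2.3750, f(x_6) = 13.396484, coefficient = 2
x_7 = 2.5208, f(x_7) = 16.018889, coefficient = 2
x_8 = 2.6667, f(x_8) = 18.962963, coefficient = 2
x_9 = 2.8125, f(x_9) = 22.247314, coefficient = 2
x_10 = 2.9583, f(x_10) = 25.890553, coefficient = 2
x_11 = 3.1042, f(x_11) = 29.911287, coefficient = 2
x_12 = 3.2500, f(x_12) = 34.328125, coefficient = 1

I ≈ (0.145833/2) × 365.762370 = 26.670173
Exact value: 26.625977
Error: 0.044196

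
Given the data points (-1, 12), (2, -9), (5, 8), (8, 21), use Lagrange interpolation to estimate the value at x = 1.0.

Lagrange interpolation formula:
P(x) = Σ yᵢ × Lᵢ(x)
where Lᵢ(x) = Π_{j≠i} (x - xⱼ)/(xᵢ - xⱼ)

L_0(1.0) = (1.0 - 2)/(-1 - 2) × (1.0 - 5)/(-1 - 5) × (1.0 - 8)/(-1 - 8) = 0.172840
L_1(1.0) = (1.0 - (-1))/(2 - (-1)) × (1.0 - 5)/(2 - 5) × (1.0 - 8)/(2 - 8) = 1.037037
L_2(1.0) = (1.0 - (-1))/(5 - (-1)) × (1.0 - 2)/(5 - 2) × (1.0 - 8)/(5 - 8) = -0.259259
L_3(1.0) = (1.0 - (-1))/(8 - (-1)) × (1.0 - 2)/(8 - 2) × (1.0 - 5)/(8 - 5) = 0.049383

P(1.0) = 12×L_0(1.0) + (-9)×L_1(1.0) + 8×L_2(1.0) + 21×L_3(1.0)
P(1.0) = -8.296296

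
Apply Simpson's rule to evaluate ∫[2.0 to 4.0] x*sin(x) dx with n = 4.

f(x) = x*sin(x)
a = 2.0, b = 4.0, n = 4
h = (b - a)/n = 0.500000

Simpson's rule: (h/3)[f(x₀) + 4f(x₁) + 2f(x₂) + ... + f(xₙ)]

x_0 = 2.0000, f(x_0) = 1.818595, coefficient = 1
x_1 = 2.5000, f(x_1) = 1.496180, coefficient = 4
x_2 = 3.0000, f(x_2) = 0.423360, coefficient = 2
x_3 = 3.5000, f(x_3) = -1.227741, coefficient = 4
x_4 = 4.0000, f(x_4) = -3.027210, coefficient = 1

I ≈ (0.500000/3) × 0.711861 = 0.118644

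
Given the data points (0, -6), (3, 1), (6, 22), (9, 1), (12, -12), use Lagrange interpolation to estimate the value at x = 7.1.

Lagrange interpolation formula:
P(x) = Σ yᵢ × Lᵢ(x)
where Lᵢ(x) = Π_{j≠i} (x - xⱼ)/(xᵢ - xⱼ)

L_0(7.1) = (7.1 - 3)/(0 - 3) × (7.1 - 6)/(0 - 6) × (7.1 - 9)/(0 - 9) × (7.1 - 12)/(0 - 12) = 0.021599
L_1(7.1) = (7.1 - 0)/(3 - 0) × (7.1 - 6)/(3 - 6) × (7.1 - 9)/(3 - 9) × (7.1 - 12)/(3 - 12) = -0.149611
L_2(7.1) = (7.1 - 0)/(6 - 0) × (7.1 - 3)/(6 - 3) × (7.1 - 9)/(6 - 9) × (7.1 - 12)/(6 - 12) = 0.836463
L_3(7.1) = (7.1 - 0)/(9 - 0) × (7.1 - 3)/(9 - 3) × (7.1 - 6)/(9 - 6) × (7.1 - 12)/(9 - 12) = 0.322845
L_4(7.1) = (7.1 - 0)/(12 - 0) × (7.1 - 3)/(12 - 3) × (7.1 - 6)/(12 - 6) × (7.1 - 9)/(12 - 9) = -0.031296

P(7.1) = (-6)×L_0(7.1) + 1×L_1(7.1) + 22×L_2(7.1) + 1×L_3(7.1) + (-12)×L_4(7.1)
P(7.1) = 18.821388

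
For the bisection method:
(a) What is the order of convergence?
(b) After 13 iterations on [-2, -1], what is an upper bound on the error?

(a) Bisection has linear (order 1) convergence; the error is halved each step.

(b) Error bound = (b-a)/2^n = (-1 - (-2))/2^{13}
    = 1/2^{13}

(a) 1 (linear); (b) error ≤ 1.22e-04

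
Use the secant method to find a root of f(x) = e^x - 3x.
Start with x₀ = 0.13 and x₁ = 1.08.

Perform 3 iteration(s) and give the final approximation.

f(x) = e^x - 3x
x₀ = 0.13, x₁ = 1.08

Secant formula: x_{n+1} = x_n - f(x_n)(x_n - x_{n-1})/(f(x_n) - f(x_{n-1}))

Iteration 1:
  f(0.130000) = 0.748828
  f(1.080000) = -0.295320
  x_2 = 1.080000 - (-0.295320)×(1.080000 - 0.130000)/(-0.295320 - 0.748828)
       = 0.811308
Iteration 2:
  f(1.080000) = -0.295320
  f(0.811308) = -0.183074
  x_3 = 0.811308 - (-0.183074)×(0.811308 - 1.080000)/(-0.183074 - (-0.295320))
       = 0.373072
Iteration 3:
  f(0.811308) = -0.183074
  f(0.373072) = 0.332972
  x_4 = 0.373072 - 0.332972×(0.373072 - 0.811308)/(0.332972 - (-0.183074))
       = 0.655838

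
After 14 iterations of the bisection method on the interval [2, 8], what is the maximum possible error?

Bisection error bound: |error| ≤ (b-a)/2^n
|error| ≤ (8 - 2)/2^14 = 6/2^14
|error| ≤ 0.0003662109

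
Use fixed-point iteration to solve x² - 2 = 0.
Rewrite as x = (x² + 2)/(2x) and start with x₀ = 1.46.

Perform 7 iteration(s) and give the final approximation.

Equation: x² - 2 = 0
Fixed-point form: x = (x² + 2)/(2x)
x₀ = 1.46

x_1 = g(1.460000) = 1.414932
x_2 = g(1.414932) = 1.414214
x_3 = g(1.414214) = 1.414214
x_4 = g(1.414214) = 1.414214
x_5 = g(1.414214) = 1.414214
x_6 = g(1.414214) = 1.414214
x_7 = g(1.414214) = 1.414214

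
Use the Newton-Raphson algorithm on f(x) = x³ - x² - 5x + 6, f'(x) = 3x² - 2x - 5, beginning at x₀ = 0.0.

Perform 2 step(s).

f(x) = x³ - x² - 5x + 6
f'(x) = 3x² - 2x - 5
x₀ = 0.0

Newton-Raphson formula: x_{n+1} = x_n - f(x_n)/f'(x_n)

Iteration 1:
  f(0.000000) = 6.000000
  f'(0.000000) = -5.000000
  x_1 = 0.000000 - 6.000000/(-5.000000) = 1.200000
Iteration 2:
  f(1.200000) = 0.288000
  f'(1.200000) = -3.080000
  x_2 = 1.200000 - 0.288000/(-3.080000) = 1.293506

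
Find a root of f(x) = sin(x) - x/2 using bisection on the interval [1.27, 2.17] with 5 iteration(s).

f(x) = sin(x) - x/2
Initial interval: [1.27, 2.17]

Iteration 1:
  c_1 = (1.270000 + 2.170000)/2 = 1.720000
  f(c_1) = f(1.720000) = 0.128890
  f(a) × f(c) ≥ 0, new interval: [1.720000, 2.170000]
Iteration 2:
  c_2 = (1.720000 + 2.170000)/2 = 1.945000
  f(c_2) = f(1.945000) = -0.041701
  f(a) × f(c) < 0, new interval: [1.720000, 1.945000]
Iteration 3:
  c_3 = (1.720000 + 1.945000)/2 = 1.832500
  f(c_3) = f(1.832500) = 0.049701
  f(a) × f(c) ≥ 0, new interval: [1.832500, 1.945000]
Iteration 4:
  c_4 = (1.832500 + 1.945000)/2 = 1.888750
  f(c_4) = f(1.888750) = 0.005502
  f(a) × f(c) ≥ 0, new interval: [1.888750, 1.945000]
Iteration 5:
  c_5 = (1.888750 + 1.945000)/2 = 1.916875
  f(c_5) = f(1.916875) = -0.017727
  f(a) × f(c) < 0, new interval: [1.888750, 1.916875]

After 5 iteration(s), the approximation is c_5 = 1.916875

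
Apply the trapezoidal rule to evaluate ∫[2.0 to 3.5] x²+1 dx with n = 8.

f(x) = x²+1
a = 2.0, b = 3.5, n = 8
h = (b - a)/n = 0.187500

Trapezoidal rule: (h/2)[f(x₀) + 2f(x₁) + 2f(x₂) + ... + f(xₙ)]

x_0 = 2.0000, f(x_0) = 5.000000, coefficient = 1
x_1 = 2.1875, f(x_1) = 5.785156, coefficient = 2
x_2 = 2.3750, f(x_2) = 6.640625, coefficient = 2
x_3 = 2.5625, f(x_3) = 7.566406, coefficient = 2
x_4 = 2.7500, f(x_4) = 8.562500, coefficient = 2
x_5 = 2.9375, f(x_5) = 9.628906, coefficient = 2
x_6 = 3.1250, f(x_6) = 10.765625, coefficient = 2
x_7 = 3.3125, f(x_7) = 11.972656, coefficient = 2
x_8 = 3.5000, f(x_8) = 13.250000, coefficient = 1

I ≈ (0.187500/2) × 140.093750 = 13.133789
Exact value: 13.125000
Error: 0.008789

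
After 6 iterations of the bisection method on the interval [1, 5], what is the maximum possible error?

Bisection error bound: |error| ≤ (b-a)/2^n
|error| ≤ (5 - 1)/2^6 = 4/2^6
|error| ≤ 0.0625000000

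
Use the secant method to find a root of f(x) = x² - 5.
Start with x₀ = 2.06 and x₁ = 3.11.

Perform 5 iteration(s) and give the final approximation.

f(x) = x² - 5
x₀ = 2.06, x₁ = 3.11

Secant formula: x_{n+1} = x_n - f(x_n)(x_n - x_{n-1})/(f(x_n) - f(x_{n-1}))

Iteration 1:
  f(2.060000) = -0.756400
  f(3.110000) = 4.672100
  x_2 = 3.110000 - 4.672100×(3.110000 - 2.060000)/(4.672100 - (-0.756400))
       = 2.206306
Iteration 2:
  f(3.110000) = 4.672100
  f(2.206306) = -0.132216
  x_3 = 2.206306 - (-0.132216)×(2.206306 - 3.110000)/(-0.132216 - 4.672100)
       = 2.231175
Iteration 3:
  f(2.206306) = -0.132216
  f(2.231175) = -0.021856
  x_4 = 2.231175 - (-0.021856)×(2.231175 - 2.206306)/(-0.021856 - (-0.132216))
       = 2.236101
Iteration 4:
  f(2.231175) = -0.021856
  f(2.236101) = 0.000147
  x_5 = 2.236101 - 0.000147×(2.236101 - 2.231175)/(0.000147 - (-0.021856))
       = 2.236068
Iteration 5:
  f(2.236101) = 0.000147
  f(2.236068) = 0.000000
  x_6 = 2.236068 - 0.000000×(2.236068 - 2.236101)/(0.000000 - 0.000147)
       = 2.236068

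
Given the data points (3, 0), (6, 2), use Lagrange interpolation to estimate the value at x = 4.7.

Lagrange interpolation formula:
P(x) = Σ yᵢ × Lᵢ(x)
where Lᵢ(x) = Π_{j≠i} (x - xⱼ)/(xᵢ - xⱼ)

L_0(4.7) = (4.7 - 6)/(3 - 6) = 0.433333
L_1(4.7) = (4.7 - 3)/(6 - 3) = 0.566667

P(4.7) = 0×L_0(4.7) + 2×L_1(4.7)
P(4.7) = 1.133333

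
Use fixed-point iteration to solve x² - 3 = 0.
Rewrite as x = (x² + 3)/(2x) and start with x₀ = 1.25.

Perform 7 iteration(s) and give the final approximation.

Equation: x² - 3 = 0
Fixed-point form: x = (x² + 3)/(2x)
x₀ = 1.25

x_1 = g(1.250000) = 1.825000
x_2 = g(1.825000) = 1.734418
x_3 = g(1.734418) = 1.732052
x_4 = g(1.732052) = 1.732051
x_5 = g(1.732051) = 1.732051
x_6 = g(1.732051) = 1.732051
x_7 = g(1.732051) = 1.732051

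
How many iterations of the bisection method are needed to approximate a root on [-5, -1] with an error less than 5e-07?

We need (b-a)/2^n ≤ 5e-07
(-1 - (-5))/2^n ≤ 5e-07
4/2^n ≤ 5e-07
2^n ≥ 8000000
n ≥ log₂(8000000) = 22.93
n ≥ 23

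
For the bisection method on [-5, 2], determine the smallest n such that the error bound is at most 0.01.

We need (b-a)/2^n ≤ 0.01
(2 - (-5))/2^n ≤ 0.01
7/2^n ≤ 0.01
2^n ≥ 700
n ≥ log₂(700) = 9.45
n ≥ 10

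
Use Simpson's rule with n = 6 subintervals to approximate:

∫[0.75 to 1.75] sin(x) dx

f(x) = sin(x)
a = 0.75, b = 1.75, n = 6
h = (b - a)/n = 0.166667

Simpson's rule: (h/3)[f(x₀) + 4f(x₁) + 2f(x₂) + ... + f(xₙ)]

x_0 = 0.7500, f(x_0) = 0.681639, coefficient = 1
x_1 = 0.9167, f(x_1) = 0.793578, coefficient = 4
x_2 = 1.0833, f(x_2) = 0.883524, coefficient = 2
x_3 = 1.2500, f(x_3) = 0.948985, coefficient = 4
x_4 = 1.4167, f(x_4) = 0.988146, coefficient = 2
x_5 = 1.5833, f(x_5) = 0.999921, coefficient = 4
x_6 = 1.7500, f(x_6) = 0.983986, coefficient = 1

I ≈ (0.166667/3) × 16.378899 = 0.909939
Exact value: 0.909935
Error: 0.000004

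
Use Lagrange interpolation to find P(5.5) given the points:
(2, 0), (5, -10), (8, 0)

Lagrange interpolation formula:
P(x) = Σ yᵢ × Lᵢ(x)
where Lᵢ(x) = Π_{j≠i} (x - xⱼ)/(xᵢ - xⱼ)

L_0(5.5) = (5.5 - 5)/(2 - 5) × (5.5 - 8)/(2 - 8) = -0.069444
L_1(5.5) = (5.5 - 2)/(5 - 2) × (5.5 - 8)/(5 - 8) = 0.972222
L_2(5.5) = (5.5 - 2)/(8 - 2) × (5.5 - 5)/(8 - 5) = 0.097222

P(5.5) = 0×L_0(5.5) + (-10)×L_1(5.5) + 0×L_2(5.5)
P(5.5) = -9.722222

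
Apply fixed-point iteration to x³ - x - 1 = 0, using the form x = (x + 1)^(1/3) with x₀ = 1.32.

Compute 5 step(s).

Equation: x³ - x - 1 = 0
Fixed-point form: x = (x + 1)^(1/3)
x₀ = 1.32

x_1 = g(1.320000) = 1.323821
x_2 = g(1.323821) = 1.324548
x_3 = g(1.324548) = 1.324686
x_4 = g(1.324686) = 1.324712
x_5 = g(1.324712) = 1.324717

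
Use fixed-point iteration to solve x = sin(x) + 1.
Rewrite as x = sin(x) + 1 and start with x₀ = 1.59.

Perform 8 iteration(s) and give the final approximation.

Equation: x = sin(x) + 1
Fixed-point form: x = sin(x) + 1
x₀ = 1.59

x_1 = g(1.590000) = 1.999816
x_2 = g(1.999816) = 1.909374
x_3 = g(1.909374) = 1.943228
x_4 = g(1.943228) = 1.931445
x_5 = g(1.931445) = 1.935668
x_6 = g(1.935668) = 1.934170
x_7 = g(1.934170) = 1.934703
x_8 = g(1.934703) = 1.934513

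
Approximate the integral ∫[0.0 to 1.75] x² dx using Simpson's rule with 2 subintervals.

f(x) = x²
a = 0.0, b = 1.75, n = 2
h = (b - a)/n = 0.875000

Simpson's rule: (h/3)[f(x₀) + 4f(x₁) + 2f(x₂) + ... + f(xₙ)]

x_0 = 0.0000, f(x_0) = 0.000000, coefficient = 1
x_1 = 0.8750, f(x_1) = 0.765625, coefficient = 4
x_2 = 1.7500, f(x_2) = 3.062500, coefficient = 1

I ≈ (0.875000/3) × 6.125000 = 1.786458
Exact value: 1.786458
Error: 0.000000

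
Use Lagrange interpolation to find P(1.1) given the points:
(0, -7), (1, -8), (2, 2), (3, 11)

Lagrange interpolation formula:
P(x) = Σ yᵢ × Lᵢ(x)
where Lᵢ(x) = Π_{j≠i} (x - xⱼ)/(xᵢ - xⱼ)

L_0(1.1) = (1.1 - 1)/(0 - 1) × (1.1 - 2)/(0 - 2) × (1.1 - 3)/(0 - 3) = -0.028500
L_1(1.1) = (1.1 - 0)/(1 - 0) × (1.1 - 2)/(1 - 2) × (1.1 - 3)/(1 - 3) = 0.940500
L_2(1.1) = (1.1 - 0)/(2 - 0) × (1.1 - 1)/(2 - 1) × (1.1 - 3)/(2 - 3) = 0.104500
L_3(1.1) = (1.1 - 0)/(3 - 0) × (1.1 - 1)/(3 - 1) × (1.1 - 2)/(3 - 2) = -0.016500

P(1.1) = (-7)×L_0(1.1) + (-8)×L_1(1.1) + 2×L_2(1.1) + 11×L_3(1.1)
P(1.1) = -7.297000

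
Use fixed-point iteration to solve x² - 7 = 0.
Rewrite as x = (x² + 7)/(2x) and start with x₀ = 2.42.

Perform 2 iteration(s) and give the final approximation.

Equation: x² - 7 = 0
Fixed-point form: x = (x² + 7)/(2x)
x₀ = 2.42

x_1 = g(2.420000) = 2.656281
x_2 = g(2.656281) = 2.645772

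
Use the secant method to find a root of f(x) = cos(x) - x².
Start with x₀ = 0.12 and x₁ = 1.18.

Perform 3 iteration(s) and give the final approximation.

f(x) = cos(x) - x²
x₀ = 0.12, x₁ = 1.18

Secant formula: x_{n+1} = x_n - f(x_n)(x_n - x_{n-1})/(f(x_n) - f(x_{n-1}))

Iteration 1:
  f(0.120000) = 0.978409
  f(1.180000) = -1.011475
  x_2 = 1.180000 - (-1.011475)×(1.180000 - 0.120000)/(-1.011475 - 0.978409)
       = 0.641193
Iteration 2:
  f(1.180000) = -1.011475
  f(0.641193) = 0.390255
  x_3 = 0.641193 - 0.390255×(0.641193 - 1.180000)/(0.390255 - (-1.011475))
       = 0.791202
Iteration 3:
  f(0.641193) = 0.390255
  f(0.791202) = 0.076991
  x_4 = 0.791202 - 0.076991×(0.791202 - 0.641193)/(0.076991 - 0.390255)
       = 0.828070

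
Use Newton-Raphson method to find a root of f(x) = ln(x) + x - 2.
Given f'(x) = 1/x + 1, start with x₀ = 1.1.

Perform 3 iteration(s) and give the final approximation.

f(x) = ln(x) + x - 2
f'(x) = 1/x + 1
x₀ = 1.1

Newton-Raphson formula: x_{n+1} = x_n - f(x_n)/f'(x_n)

Iteration 1:
  f(1.100000) = -0.804690
  f'(1.100000) = 1.909091
  x_1 = 1.100000 - (-0.804690)/1.909091 = 1.521504
Iteration 2:
  f(1.521504) = -0.058796
  f'(1.521504) = 1.657244
  x_2 = 1.521504 - (-0.058796)/1.657244 = 1.556983
Iteration 3:
  f(1.556983) = -0.000268
  f'(1.556983) = 1.642268
  x_3 = 1.556983 - (-0.000268)/1.642268 = 1.557146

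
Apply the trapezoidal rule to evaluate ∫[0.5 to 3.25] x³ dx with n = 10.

f(x) = x³
a = 0.5, b = 3.25, n = 10
h = (b - a)/n = 0.275000

Trapezoidal rule: (h/2)[f(x₀) + 2f(x₁) + 2f(x₂) + ... + f(xₙ)]

x_0 = 0.5000, f(x_0) = 0.125000, coefficient = 1
x_1 = 0.7750, f(x_1) = 0.465484, coefficient = 2
x_2 = 1.0500, f(x_2) = 1.157625, coefficient = 2
x_3 = 1.3250, f(x_3) = 2.326203, coefficient = 2
x_4 = 1.6000, f(x_4) = 4.096000, coefficient = 2
x_5 = 1.8750, f(x_5) = 6.591797, coefficient = 2
x_6 = 2.1500, f(x_6) = 9.938375, coefficient = 2
x_7 = 2.4250, f(x_7) = 14.260516, coefficient = 2
x_8 = 2.7000, f(x_8) = 19.683000, coefficient = 2
x_9 = 2.9750, f(x_9) = 26.330609, coefficient = 2
x_10 = 3.2500, f(x_10) = 34.328125, coefficient = 1

I ≈ (0.275000/2) × 204.152344 = 28.070947
Exact value: 27.875977
Error: 0.194971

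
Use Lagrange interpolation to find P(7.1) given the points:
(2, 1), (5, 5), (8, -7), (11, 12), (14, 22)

Lagrange interpolation formula:
P(x) = Σ yᵢ × Lᵢ(x)
where Lᵢ(x) = Π_{j≠i} (x - xⱼ)/(xᵢ - xⱼ)

L_0(7.1) = (7.1 - 5)/(2 - 5) × (7.1 - 8)/(2 - 8) × (7.1 - 11)/(2 - 11) × (7.1 - 14)/(2 - 14) = -0.026163
L_1(7.1) = (7.1 - 2)/(5 - 2) × (7.1 - 8)/(5 - 8) × (7.1 - 11)/(5 - 11) × (7.1 - 14)/(5 - 14) = 0.254150
L_2(7.1) = (7.1 - 2)/(8 - 2) × (7.1 - 5)/(8 - 5) × (7.1 - 11)/(8 - 11) × (7.1 - 14)/(8 - 14) = 0.889525
L_3(7.1) = (7.1 - 2)/(11 - 2) × (7.1 - 5)/(11 - 5) × (7.1 - 8)/(11 - 8) × (7.1 - 14)/(11 - 14) = -0.136850
L_4(7.1) = (7.1 - 2)/(14 - 2) × (7.1 - 5)/(14 - 5) × (7.1 - 8)/(14 - 8) × (7.1 - 11)/(14 - 11) = 0.019338

P(7.1) = 1×L_0(7.1) + 5×L_1(7.1) + (-7)×L_2(7.1) + 12×L_3(7.1) + 22×L_4(7.1)
P(7.1) = -6.198862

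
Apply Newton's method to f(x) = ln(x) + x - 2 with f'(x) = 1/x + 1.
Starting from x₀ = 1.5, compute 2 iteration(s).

f(x) = ln(x) + x - 2
f'(x) = 1/x + 1
x₀ = 1.5

Newton-Raphson formula: x_{n+1} = x_n - f(x_n)/f'(x_n)

Iteration 1:
  f(1.500000) = -0.094535
  f'(1.500000) = 1.666667
  x_1 = 1.500000 - (-0.094535)/1.666667 = 1.556721
Iteration 2:
  f(1.556721) = -0.000697
  f'(1.556721) = 1.642376
  x_2 = 1.556721 - (-0.000697)/1.642376 = 1.557146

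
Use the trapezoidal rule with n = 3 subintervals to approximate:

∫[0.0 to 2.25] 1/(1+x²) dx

f(x) = 1/(1+x²)
a = 0.0, b = 2.25, n = 3
h = (b - a)/n = 0.750000

Trapezoidal rule: (h/2)[f(x₀) + 2f(x₁) + 2f(x₂) + ... + f(xₙ)]

x_0 = 0.0000, f(x_0) = 1.000000, coefficient = 1
x_1 = 0.7500, f(x_1) = 0.640000, coefficient = 2
x_2 = 1.5000, f(x_2) = 0.307692, coefficient = 2
x_3 = 2.2500, f(x_3) = 0.164948, coefficient = 1

I ≈ (0.750000/2) × 3.060333 = 1.147625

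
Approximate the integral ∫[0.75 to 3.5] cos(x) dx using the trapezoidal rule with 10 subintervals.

f(x) = cos(x)
a = 0.75, b = 3.5, n = 10
h = (b - a)/n = 0.275000

Trapezoidal rule: (h/2)[f(x₀) + 2f(x₁) + 2f(x₂) + ... + f(xₙ)]

x_0 = 0.7500, f(x_0) = 0.731689, coefficient = 1
x_1 = 1.0250, f(x_1) = 0.519099, coefficient = 2
x_2 = 1.3000, f(x_2) = 0.267499, coefficient = 2
x_3 = 1.5750, f(x_3) = -0.004204, coefficient = 2
x_4 = 1.8500, f(x_4) = -0.275590, coefficient = 2
x_5 = 2.1250, f(x_5) = -0.526266, coefficient = 2
x_6 = 2.4000, f(x_6) = -0.737394, coefficient = 2
x_7 = 2.6750, f(x_7) = -0.893106, coefficient = 2
x_8 = 2.9500, f(x_8) = -0.981702, coefficient = 2
x_9 = 3.2250, f(x_9) = -0.996524, coefficient = 2
x_10 = 3.5000, f(x_10) = -0.936457, coefficient = 1

I ≈ (0.275000/2) × -7.461144 = -1.025907
Exact value: -1.032422
Error: 0.006515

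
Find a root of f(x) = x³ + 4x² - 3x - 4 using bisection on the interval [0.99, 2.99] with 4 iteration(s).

f(x) = x³ + 4x² - 3x - 4
Initial interval: [0.99, 2.99]

Iteration 1:
  c_1 = (0.990000 + 2.990000)/2 = 1.990000
  f(c_1) = f(1.990000) = 13.750999
  f(a) × f(c) < 0, new interval: [0.990000, 1.990000]
Iteration 2:
  c_2 = (0.990000 + 1.990000)/2 = 1.490000
  f(c_2) = f(1.490000) = 3.718349
  f(a) × f(c) < 0, new interval: [0.990000, 1.490000]
Iteration 3:
  c_3 = (0.990000 + 1.490000)/2 = 1.240000
  f(c_3) = f(1.240000) = 0.337024
  f(a) × f(c) < 0, new interval: [0.990000, 1.240000]
Iteration 4:
  c_4 = (0.990000 + 1.240000)/2 = 1.115000
  f(c_4) = f(1.115000) = -0.985904
  f(a) × f(c) ≥ 0, new interval: [1.115000, 1.240000]

After 4 iteration(s), the approximation is c_4 = 1.115000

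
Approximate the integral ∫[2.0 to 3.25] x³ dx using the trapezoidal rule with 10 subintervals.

f(x) = x³
a = 2.0, b = 3.25, n = 10
h = (b - a)/n = 0.125000

Trapezoidal rule: (h/2)[f(x₀) + 2f(x₁) + 2f(x₂) + ... + f(xₙ)]

x_0 = 2.0000, f(x_0) = 8.000000, coefficient = 1
x_1 = 2.1250, f(x_1) = 9.595703, coefficient = 2
x_2 = 2.2500, f(x_2) = 11.390625, coefficient = 2
x_3 = 2.3750, f(x_3) = 13.396484, coefficient = 2
x_4 = 2.5000, f(x_4) = 15.625000, coefficient = 2
x_5 = 2.6250, f(x_5) = 18.087891, coefficient = 2
x_6 = 2.7500, f(x_6) = 20.796875, coefficient = 2
x_7 = 2.8750, f(x_7) = 23.763672, coefficient = 2
x_8 = 3.0000, f(x_8) = 27.000000, coefficient = 2
x_9 = 3.1250, f(x_9) = 30.517578, coefficient = 2
x_10 = 3.2500, f(x_10) = 34.328125, coefficient = 1

I ≈ (0.125000/2) × 382.675781 = 23.917236
Exact value: 23.891602
Error: 0.025635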